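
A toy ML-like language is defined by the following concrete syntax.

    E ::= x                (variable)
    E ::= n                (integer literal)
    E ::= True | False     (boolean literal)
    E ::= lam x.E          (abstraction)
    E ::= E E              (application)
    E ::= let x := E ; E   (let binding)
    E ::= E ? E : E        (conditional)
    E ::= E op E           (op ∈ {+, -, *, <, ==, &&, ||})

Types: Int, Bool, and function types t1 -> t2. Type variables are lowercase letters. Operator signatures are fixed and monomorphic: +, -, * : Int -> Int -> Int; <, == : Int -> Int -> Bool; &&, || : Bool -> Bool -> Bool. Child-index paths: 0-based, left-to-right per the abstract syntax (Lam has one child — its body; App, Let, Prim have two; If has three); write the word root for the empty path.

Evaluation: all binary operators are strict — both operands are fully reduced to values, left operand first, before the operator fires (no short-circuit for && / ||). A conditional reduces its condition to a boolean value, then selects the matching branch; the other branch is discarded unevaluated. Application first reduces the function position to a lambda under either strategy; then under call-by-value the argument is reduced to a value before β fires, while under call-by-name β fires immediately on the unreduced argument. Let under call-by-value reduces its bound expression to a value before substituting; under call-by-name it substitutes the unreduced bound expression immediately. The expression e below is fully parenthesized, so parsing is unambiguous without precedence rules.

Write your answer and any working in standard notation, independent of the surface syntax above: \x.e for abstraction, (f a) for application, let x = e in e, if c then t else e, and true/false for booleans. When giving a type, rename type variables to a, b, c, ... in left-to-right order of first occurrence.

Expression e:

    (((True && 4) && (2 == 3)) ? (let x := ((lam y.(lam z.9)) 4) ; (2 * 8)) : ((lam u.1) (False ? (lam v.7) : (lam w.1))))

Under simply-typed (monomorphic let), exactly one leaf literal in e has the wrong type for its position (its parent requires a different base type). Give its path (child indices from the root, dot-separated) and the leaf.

Trace:
  unify Bool ~ Bool
  unify Int ~ Bool
  FAIL: mismatch Int ~ Bool

Answer: 0.0.1 : 4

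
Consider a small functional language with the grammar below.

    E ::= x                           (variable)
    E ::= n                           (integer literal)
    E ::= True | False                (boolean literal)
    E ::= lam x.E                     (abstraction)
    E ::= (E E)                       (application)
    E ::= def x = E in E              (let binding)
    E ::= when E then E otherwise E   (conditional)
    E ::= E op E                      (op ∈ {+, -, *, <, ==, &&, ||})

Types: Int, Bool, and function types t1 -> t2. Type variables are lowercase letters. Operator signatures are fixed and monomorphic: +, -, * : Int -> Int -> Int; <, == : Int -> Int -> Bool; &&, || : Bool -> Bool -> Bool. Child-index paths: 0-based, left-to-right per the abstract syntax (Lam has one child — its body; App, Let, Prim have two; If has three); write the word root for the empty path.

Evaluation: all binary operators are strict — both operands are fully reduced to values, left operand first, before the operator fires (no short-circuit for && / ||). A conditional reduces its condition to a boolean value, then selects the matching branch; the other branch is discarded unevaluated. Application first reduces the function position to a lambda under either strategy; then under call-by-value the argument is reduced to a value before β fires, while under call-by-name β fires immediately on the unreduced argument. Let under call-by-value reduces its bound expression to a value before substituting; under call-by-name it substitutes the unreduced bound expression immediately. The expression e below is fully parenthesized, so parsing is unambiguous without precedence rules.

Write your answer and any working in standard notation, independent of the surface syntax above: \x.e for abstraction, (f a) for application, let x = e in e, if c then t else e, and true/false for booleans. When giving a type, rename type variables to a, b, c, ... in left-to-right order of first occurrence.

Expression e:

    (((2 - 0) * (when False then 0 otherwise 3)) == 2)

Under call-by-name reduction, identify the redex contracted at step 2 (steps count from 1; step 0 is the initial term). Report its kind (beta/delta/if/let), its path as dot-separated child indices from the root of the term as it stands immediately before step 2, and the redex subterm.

Trace:
step 0: (((2 - 0) * (if false then 0 else 3)) == 2)
step 1: [delta@0.0] ((2 * (if false then 0 else 3)) == 2)
step 2: [if@0.1] ((2 * 3) == 2)

Answer: if at 0.1 : (if false then 0 else 3)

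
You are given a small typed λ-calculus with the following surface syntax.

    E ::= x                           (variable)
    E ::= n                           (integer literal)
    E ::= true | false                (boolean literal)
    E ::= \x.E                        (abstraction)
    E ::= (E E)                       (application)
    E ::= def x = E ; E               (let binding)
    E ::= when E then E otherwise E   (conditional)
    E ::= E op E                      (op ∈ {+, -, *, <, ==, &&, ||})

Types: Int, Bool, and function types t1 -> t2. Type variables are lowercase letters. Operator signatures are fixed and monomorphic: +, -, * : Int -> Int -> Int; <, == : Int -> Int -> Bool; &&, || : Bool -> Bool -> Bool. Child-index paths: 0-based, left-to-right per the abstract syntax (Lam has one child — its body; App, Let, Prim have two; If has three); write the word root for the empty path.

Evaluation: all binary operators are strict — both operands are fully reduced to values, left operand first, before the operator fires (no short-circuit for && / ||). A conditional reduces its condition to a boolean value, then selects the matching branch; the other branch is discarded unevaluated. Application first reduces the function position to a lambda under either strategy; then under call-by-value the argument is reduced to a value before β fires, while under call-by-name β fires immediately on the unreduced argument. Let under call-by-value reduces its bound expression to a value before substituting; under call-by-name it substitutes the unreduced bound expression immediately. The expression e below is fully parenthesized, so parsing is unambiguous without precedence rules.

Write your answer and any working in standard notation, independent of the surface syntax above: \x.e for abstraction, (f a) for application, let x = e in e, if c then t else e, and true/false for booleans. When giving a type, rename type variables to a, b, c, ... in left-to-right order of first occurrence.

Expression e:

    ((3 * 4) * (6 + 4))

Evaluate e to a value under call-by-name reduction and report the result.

Working:
step 0: ((3 * 4) * (6 + 4))
step 1: [delta@0] (12 * (6 + 4))
step 2: [delta@1] (12 * 10)
step 3: [delta@root] 120

Answer: 120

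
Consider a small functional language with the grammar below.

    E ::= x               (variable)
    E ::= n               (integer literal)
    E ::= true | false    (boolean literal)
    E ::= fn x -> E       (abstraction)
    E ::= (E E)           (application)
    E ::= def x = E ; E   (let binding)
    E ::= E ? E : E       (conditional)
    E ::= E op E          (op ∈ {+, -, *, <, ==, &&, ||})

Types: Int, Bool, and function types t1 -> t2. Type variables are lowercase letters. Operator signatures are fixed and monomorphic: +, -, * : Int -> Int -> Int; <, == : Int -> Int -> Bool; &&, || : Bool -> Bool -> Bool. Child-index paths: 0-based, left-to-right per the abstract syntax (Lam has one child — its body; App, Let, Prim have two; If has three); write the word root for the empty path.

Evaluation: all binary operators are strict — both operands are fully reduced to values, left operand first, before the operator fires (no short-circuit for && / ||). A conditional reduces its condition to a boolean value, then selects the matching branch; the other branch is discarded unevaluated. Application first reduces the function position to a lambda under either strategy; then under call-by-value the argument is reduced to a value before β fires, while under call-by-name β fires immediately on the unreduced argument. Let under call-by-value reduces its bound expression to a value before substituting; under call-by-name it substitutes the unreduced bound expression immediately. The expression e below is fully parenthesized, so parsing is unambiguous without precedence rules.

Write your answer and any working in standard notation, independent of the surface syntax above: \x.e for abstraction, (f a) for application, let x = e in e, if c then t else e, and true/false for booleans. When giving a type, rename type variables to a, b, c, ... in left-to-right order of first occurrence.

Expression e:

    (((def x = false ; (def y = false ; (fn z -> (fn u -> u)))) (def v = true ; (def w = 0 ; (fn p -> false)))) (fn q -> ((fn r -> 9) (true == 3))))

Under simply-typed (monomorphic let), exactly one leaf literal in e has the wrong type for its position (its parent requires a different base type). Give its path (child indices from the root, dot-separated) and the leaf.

Answer: 1.0.1.0 : true

Derivation:
let x : Bool
let y : Bool
u : b
\u._ : b -> b
\z._ : a -> b -> b
let v : Bool
let w : Int
\p._ : c -> Bool
  unify a -> b -> b ~ (c -> Bool) -> d
  unify a ~ c -> Bool
  unify b -> b ~ d
_ _ : b -> b
\r._ : f -> Int
  unify Bool ~ Int
  FAIL: mismatch Bool ~ Int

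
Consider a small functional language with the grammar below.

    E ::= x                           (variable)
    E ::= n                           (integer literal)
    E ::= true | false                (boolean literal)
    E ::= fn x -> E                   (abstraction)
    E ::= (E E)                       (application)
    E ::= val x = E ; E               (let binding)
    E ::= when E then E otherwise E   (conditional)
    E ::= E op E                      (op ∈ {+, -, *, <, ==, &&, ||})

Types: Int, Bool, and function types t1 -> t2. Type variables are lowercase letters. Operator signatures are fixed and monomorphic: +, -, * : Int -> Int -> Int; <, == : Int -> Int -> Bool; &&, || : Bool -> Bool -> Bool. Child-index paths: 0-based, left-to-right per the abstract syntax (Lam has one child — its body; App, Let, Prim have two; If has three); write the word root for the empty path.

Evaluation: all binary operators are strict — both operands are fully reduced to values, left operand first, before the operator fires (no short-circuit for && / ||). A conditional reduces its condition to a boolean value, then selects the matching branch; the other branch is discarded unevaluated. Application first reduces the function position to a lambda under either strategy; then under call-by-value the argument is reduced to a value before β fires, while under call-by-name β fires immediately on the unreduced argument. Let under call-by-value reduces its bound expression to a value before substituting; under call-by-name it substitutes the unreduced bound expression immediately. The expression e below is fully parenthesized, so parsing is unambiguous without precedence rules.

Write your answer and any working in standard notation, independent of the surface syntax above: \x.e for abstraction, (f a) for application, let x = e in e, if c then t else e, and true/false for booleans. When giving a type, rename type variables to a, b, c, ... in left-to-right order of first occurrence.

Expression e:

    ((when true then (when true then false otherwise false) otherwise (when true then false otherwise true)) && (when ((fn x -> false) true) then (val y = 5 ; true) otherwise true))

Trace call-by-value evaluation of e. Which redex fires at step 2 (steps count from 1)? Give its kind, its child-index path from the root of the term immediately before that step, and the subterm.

Answer: if at 0 : (if true then false else false)

Trace:
step 0: ((if true then (if true then false else false) else (if true then false else true)) && (if ((\x.false) true) then (let y = 5 in true) else true))
step 1: [if@0] ((if true then false else false) && (if ((\x.false) true) then (let y = 5 in true) else true))
step 2: [if@0] (false && (if ((\x.false) true) then (let y = 5 in true) else true))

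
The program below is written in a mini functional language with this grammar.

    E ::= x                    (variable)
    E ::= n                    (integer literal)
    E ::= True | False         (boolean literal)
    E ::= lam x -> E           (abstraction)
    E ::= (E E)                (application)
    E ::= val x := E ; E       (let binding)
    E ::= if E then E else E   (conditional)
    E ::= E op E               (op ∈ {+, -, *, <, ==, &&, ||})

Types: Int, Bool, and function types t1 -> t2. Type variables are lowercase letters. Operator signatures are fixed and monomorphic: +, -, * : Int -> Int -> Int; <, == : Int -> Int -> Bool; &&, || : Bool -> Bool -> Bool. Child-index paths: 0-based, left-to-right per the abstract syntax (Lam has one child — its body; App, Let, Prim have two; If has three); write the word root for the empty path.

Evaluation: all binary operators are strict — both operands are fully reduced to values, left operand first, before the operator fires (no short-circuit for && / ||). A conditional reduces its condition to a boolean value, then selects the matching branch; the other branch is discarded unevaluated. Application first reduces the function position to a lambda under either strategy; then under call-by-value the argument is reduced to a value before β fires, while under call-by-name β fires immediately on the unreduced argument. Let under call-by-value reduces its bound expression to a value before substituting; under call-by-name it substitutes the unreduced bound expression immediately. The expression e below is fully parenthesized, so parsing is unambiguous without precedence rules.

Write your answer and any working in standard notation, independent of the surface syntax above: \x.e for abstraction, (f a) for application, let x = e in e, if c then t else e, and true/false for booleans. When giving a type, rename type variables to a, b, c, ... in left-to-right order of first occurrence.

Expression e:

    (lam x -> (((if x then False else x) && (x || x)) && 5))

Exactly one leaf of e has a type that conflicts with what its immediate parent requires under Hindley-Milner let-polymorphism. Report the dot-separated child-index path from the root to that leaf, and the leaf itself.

Working:
x : a
  unify a ~ Bool
x : Bool
  unify Bool ~ Bool
  unify Bool ~ Bool
x : Bool
  unify Bool ~ Bool
x : Bool
  unify Bool ~ Bool
  unify Bool ~ Bool
  unify Bool ~ Bool
  unify Int ~ Bool
  FAIL: mismatch Int ~ Bool

Answer: 0.1 : 5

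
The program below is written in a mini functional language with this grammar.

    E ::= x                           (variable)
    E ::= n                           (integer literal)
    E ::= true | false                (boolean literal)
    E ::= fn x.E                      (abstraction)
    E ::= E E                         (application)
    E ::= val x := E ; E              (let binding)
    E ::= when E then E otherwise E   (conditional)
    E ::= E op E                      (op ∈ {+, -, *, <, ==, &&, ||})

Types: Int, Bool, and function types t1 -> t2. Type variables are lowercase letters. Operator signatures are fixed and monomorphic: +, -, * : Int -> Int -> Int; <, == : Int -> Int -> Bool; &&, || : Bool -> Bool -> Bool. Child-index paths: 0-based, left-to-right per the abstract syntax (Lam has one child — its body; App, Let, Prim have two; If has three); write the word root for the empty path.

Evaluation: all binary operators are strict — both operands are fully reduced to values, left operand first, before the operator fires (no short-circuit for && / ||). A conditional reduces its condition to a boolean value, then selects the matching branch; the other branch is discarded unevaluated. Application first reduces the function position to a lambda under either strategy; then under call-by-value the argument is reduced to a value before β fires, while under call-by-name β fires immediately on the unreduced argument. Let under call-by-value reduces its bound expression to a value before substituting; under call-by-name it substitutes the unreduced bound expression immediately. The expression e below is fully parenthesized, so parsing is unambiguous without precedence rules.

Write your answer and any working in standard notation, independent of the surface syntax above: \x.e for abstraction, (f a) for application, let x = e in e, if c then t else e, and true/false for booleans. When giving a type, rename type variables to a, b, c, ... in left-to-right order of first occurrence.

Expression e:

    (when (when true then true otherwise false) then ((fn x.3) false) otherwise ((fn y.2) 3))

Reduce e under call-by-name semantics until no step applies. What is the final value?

Trace:
step 0: (if (if true then true else false) then ((\x.3) false) else ((\y.2) 3))
step 1: [if@0] (if true then ((\x.3) false) else ((\y.2) 3))
step 2: [if@root] ((\x.3) false)
step 3: [beta@root] 3

Answer: 3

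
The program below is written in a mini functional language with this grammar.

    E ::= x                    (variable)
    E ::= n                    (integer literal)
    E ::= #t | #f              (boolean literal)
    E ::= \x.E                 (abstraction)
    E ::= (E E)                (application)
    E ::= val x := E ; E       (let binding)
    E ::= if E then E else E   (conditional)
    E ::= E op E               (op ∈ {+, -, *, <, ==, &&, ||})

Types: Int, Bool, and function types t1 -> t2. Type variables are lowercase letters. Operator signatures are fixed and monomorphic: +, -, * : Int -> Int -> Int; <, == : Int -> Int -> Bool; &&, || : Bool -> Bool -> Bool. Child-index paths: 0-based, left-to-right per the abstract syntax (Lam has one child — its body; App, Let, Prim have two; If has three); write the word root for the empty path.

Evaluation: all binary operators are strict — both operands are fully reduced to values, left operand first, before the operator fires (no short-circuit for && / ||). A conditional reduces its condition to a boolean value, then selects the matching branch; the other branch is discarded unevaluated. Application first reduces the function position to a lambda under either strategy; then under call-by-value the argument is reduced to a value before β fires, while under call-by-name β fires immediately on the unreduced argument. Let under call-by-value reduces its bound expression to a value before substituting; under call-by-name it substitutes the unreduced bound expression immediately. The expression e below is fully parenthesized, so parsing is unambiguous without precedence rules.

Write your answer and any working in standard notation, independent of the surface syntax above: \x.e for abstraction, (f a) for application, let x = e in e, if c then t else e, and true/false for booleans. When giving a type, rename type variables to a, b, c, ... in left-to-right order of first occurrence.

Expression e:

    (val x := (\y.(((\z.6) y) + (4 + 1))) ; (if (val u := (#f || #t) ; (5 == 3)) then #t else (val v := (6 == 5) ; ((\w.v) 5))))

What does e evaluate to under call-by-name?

Trace:
step 0: (let x = (\y.(((\z.6) y) + (4 + 1))) in (if (let u = (false || true) in (5 == 3)) then true else (let v = (6 == 5) in ((\w.v) 5))))
step 1: [let@root] (if (let u = (false || true) in (5 == 3)) then true else (let v = (6 == 5) in ((\w.v) 5)))
step 2: [let@0] (if (5 == 3) then true else (let v = (6 == 5) in ((\w.v) 5)))
step 3: [delta@0] (if false then true else (let v = (6 == 5) in ((\w.v) 5)))
step 4: [if@root] (let v = (6 == 5) in ((\w.v) 5))
step 5: [let@root] ((\w.(6 == 5)) 5)
step 6: [beta@root] (6 == 5)
step 7: [delta@root] false

Answer: false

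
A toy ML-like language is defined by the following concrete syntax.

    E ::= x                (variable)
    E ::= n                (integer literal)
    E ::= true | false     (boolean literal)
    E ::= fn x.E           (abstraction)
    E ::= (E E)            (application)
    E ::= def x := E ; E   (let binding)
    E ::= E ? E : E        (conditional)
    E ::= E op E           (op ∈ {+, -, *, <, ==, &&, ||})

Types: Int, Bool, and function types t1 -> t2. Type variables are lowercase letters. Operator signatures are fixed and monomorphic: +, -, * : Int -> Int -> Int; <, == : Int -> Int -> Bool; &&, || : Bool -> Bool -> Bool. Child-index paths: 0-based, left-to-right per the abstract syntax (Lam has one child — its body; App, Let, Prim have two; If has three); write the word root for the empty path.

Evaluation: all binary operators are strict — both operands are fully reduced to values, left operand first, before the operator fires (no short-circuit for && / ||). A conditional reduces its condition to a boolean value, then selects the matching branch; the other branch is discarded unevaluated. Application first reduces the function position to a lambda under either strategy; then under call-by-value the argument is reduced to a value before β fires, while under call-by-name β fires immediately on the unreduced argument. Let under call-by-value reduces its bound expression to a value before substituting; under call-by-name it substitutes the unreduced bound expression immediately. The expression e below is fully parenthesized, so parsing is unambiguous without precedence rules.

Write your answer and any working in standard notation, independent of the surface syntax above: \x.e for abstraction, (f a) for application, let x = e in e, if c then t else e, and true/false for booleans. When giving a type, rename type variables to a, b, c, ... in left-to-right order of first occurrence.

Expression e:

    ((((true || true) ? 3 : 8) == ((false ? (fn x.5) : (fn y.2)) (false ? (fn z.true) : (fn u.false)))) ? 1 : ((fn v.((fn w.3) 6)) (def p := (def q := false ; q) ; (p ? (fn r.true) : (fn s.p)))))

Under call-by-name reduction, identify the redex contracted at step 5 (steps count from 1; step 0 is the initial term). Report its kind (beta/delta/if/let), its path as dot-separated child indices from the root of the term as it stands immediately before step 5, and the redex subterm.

Answer: delta at 0 : (3 == 2)

Derivation:
step 0: (if ((if (true || true) then 3 else 8) == ((if false then (\x.5) else (\y.2)) (if false then (\z.true) else (\u.false)))) then 1 else ((\v.((\w.3) 6)) (let p = (let q = false in q) in (if p then (\r.true) else (\s.p)))))
step 1: [delta@0.0.0] (if ((if true then 3 else 8) == ((if false then (\x.5) else (\y.2)) (if false then (\z.true) else (\u.false)))) then 1 else ((\v.((\w.3) 6)) (let p = (let q = false in q) in (if p then (\r.true) else (\s.p)))))
step 2: [if@0.0] (if (3 == ((if false then (\x.5) else (\y.2)) (if false then (\z.true) else (\u.false)))) then 1 else ((\v.((\w.3) 6)) (let p = (let q = false in q) in (if p then (\r.true) else (\s.p)))))
step 3: [if@0.1.0] (if (3 == ((\y.2) (if false then (\z.true) else (\u.false)))) then 1 else ((\v.((\w.3) 6)) (let p = (let q = false in q) in (if p then (\r.true) else (\s.p)))))
step 4: [beta@0.1] (if (3 == 2) then 1 else ((\v.((\w.3) 6)) (let p = (let q = false in q) in (if p then (\r.true) else (\s.p)))))
step 5: [delta@0] (if false then 1 else ((\v.((\w.3) 6)) (let p = (let q = false in q) in (if p then (\r.true) else (\s.p)))))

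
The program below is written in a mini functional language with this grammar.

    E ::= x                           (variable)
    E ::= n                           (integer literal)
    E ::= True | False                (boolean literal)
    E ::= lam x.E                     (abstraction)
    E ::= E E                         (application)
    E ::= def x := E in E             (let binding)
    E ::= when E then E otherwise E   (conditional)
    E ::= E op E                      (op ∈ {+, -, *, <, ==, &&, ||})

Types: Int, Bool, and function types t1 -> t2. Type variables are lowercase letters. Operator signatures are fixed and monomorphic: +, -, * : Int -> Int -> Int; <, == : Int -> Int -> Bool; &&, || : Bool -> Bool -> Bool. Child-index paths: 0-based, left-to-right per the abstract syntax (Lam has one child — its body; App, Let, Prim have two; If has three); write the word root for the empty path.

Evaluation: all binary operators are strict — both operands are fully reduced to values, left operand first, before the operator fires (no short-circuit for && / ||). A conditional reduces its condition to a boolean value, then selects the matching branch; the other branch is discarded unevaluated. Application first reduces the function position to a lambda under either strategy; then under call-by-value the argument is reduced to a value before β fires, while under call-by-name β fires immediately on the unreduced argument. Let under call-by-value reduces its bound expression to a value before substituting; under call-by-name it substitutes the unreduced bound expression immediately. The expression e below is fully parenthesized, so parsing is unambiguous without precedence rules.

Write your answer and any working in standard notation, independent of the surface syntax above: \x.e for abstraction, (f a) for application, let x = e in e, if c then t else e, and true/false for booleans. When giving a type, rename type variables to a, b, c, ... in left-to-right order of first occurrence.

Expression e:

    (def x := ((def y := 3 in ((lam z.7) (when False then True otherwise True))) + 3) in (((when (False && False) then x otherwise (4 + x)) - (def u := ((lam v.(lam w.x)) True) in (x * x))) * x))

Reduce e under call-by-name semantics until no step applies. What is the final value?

Trace:
step 0: (let x = ((let y = 3 in ((\z.7) (if false then true else true))) + 3) in (((if (false && false) then x else (4 + x)) - (let u = ((\v.(\w.x)) true) in (x * x))) * x))
step 1: [let@root] (((if (false && false) then ((let y = 3 in ((\z.7) (if false then true else true))) + 3) else (4 + ((let y = 3 in ((\z.7) (if false then true else true))) + 3))) - (let u = ((\v.(\w.((let y = 3 in ((\z.7) (if false then true else true))) + 3))) true) in (((let y = 3 in ((\z.7) (if false then true else true))) + 3) * ((let y = 3 in ((\z.7) (if false then true else true))) + 3)))) * ((let y = 3 in ((\z.7) (if false then true else true))) + 3))
step 2: [delta@0.0.0] (((if false then ((let y = 3 in ((\z.7) (if false then true else true))) + 3) else (4 + ((let y = 3 in ((\z.7) (if false then true else true))) + 3))) - (let u = ((\v.(\w.((let y = 3 in ((\z.7) (if false then true else true))) + 3))) true) in (((let y = 3 in ((\z.7) (if false then true else true))) + 3) * ((let y = 3 in ((\z.7) (if false then true else true))) + 3)))) * ((let y = 3 in ((\z.7) (if false then true else true))) + 3))
step 3: [if@0.0] (((4 + ((let y = 3 in ((\z.7) (if false then true else true))) + 3)) - (let u = ((\v.(\w.((let y = 3 in ((\z.7) (if false then true else true))) + 3))) true) in (((let y = 3 in ((\z.7) (if false then true else true))) + 3) * ((let y = 3 in ((\z.7) (if false then true else true))) + 3)))) * ((let y = 3 in ((\z.7) (if false then true else true))) + 3))
step 4: [let@0.0.1.0] (((4 + (((\z.7) (if false then true else true)) + 3)) - (let u = ((\v.(\w.((let y = 3 in ((\z.7) (if false then true else true))) + 3))) true) in (((let y = 3 in ((\z.7) (if false then true else true))) + 3) * ((let y = 3 in ((\z.7) (if false then true else true))) + 3)))) * ((let y = 3 in ((\z.7) (if false then true else true))) + 3))
step 5: [beta@0.0.1.0] (((4 + (7 + 3)) - (let u = ((\v.(\w.((let y = 3 in ((\z.7) (if false then true else true))) + 3))) true) in (((let y = 3 in ((\z.7) (if false then true else true))) + 3) * ((let y = 3 in ((\z.7) (if false then true else true))) + 3)))) * ((let y = 3 in ((\z.7) (if false then true else true))) + 3))
step 6: [delta@0.0.1] (((4 + 10) - (let u = ((\v.(\w.((let y = 3 in ((\z.7) (if false then true else true))) + 3))) true) in (((let y = 3 in ((\z.7) (if false then true else true))) + 3) * ((let y = 3 in ((\z.7) (if false then true else true))) + 3)))) * ((let y = 3 in ((\z.7) (if false then true else true))) + 3))
step 7: [delta@0.0] ((14 - (let u = ((\v.(\w.((let y = 3 in ((\z.7) (if false then true else true))) + 3))) true) in (((let y = 3 in ((\z.7) (if false then true else true))) + 3) * ((let y = 3 in ((\z.7) (if false then true else true))) + 3)))) * ((let y = 3 in ((\z.7) (if false then true else true))) + 3))
step 8: [let@0.1] ((14 - (((let y = 3 in ((\z.7) (if false then true else true))) + 3) * ((let y = 3 in ((\z.7) (if false then true else true))) + 3))) * ((let y = 3 in ((\z.7) (if false then true else true))) + 3))
step 9: [let@0.1.0.0] ((14 - ((((\z.7) (if false then true else true)) + 3) * ((let y = 3 in ((\z.7) (if false then true else true))) + 3))) * ((let y = 3 in ((\z.7) (if false then true else true))) + 3))
step 10: [beta@0.1.0.0] ((14 - ((7 + 3) * ((let y = 3 in ((\z.7) (if false then true else true))) + 3))) * ((let y = 3 in ((\z.7) (if false then true else true))) + 3))
step 11: [delta@0.1.0] ((14 - (10 * ((let y = 3 in ((\z.7) (if false then true else true))) + 3))) * ((let y = 3 in ((\z.7) (if false then true else true))) + 3))
step 12: [let@0.1.1.0] ((14 - (10 * (((\z.7) (if false then true else true)) + 3))) * ((let y = 3 in ((\z.7) (if false then true else true))) + 3))
step 13: [beta@0.1.1.0] ((14 - (10 * (7 + 3))) * ((let y = 3 in ((\z.7) (if false then true else true))) + 3))
step 14: [delta@0.1.1] ((14 - (10 * 10)) * ((let y = 3 in ((\z.7) (if false then true else true))) + 3))
step 15: [delta@0.1] ((14 - 100) * ((let y = 3 in ((\z.7) (if false then true else true))) + 3))
step 16: [delta@0] (-86 * ((let y = 3 in ((\z.7) (if false then true else true))) + 3))
step 17: [let@1.0] (-86 * (((\z.7) (if false then true else true)) + 3))
step 18: [beta@1.0] (-86 * (7 + 3))
step 19: [delta@1] (-86 * 10)
step 20: [delta@root] -860

Answer: -860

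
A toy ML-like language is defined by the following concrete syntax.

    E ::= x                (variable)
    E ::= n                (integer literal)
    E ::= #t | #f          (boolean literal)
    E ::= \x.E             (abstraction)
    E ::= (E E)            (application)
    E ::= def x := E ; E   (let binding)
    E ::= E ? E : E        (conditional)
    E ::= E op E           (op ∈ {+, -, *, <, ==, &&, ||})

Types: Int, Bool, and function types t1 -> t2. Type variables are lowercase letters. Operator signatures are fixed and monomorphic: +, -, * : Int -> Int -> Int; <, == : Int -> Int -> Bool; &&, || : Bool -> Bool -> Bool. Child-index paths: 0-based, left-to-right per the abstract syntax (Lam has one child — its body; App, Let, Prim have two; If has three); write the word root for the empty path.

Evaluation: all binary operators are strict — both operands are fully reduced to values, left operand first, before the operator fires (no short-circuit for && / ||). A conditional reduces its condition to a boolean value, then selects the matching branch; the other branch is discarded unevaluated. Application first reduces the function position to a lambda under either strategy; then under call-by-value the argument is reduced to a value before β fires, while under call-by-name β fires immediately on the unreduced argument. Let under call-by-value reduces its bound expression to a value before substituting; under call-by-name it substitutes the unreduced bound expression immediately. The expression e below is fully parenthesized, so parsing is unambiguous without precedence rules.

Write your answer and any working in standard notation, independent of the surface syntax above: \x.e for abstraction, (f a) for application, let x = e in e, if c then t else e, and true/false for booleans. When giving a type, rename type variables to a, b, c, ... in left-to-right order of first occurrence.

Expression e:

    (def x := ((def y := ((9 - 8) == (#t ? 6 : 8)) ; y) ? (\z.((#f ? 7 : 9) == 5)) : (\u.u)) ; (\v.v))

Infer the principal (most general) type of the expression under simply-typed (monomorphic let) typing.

Answer: a -> a

Working:
  unify Int ~ Int
  unify Int ~ Int
  unify Int ~ Int
  unify Bool ~ Bool
  unify Int ~ Int
  unify Int ~ Int
let y : Bool
y : Bool
  unify Bool ~ Bool
  unify Bool ~ Bool
  unify Int ~ Int
  unify Int ~ Int
  unify Int ~ Int
\z._ : a -> Bool
u : b
\u._ : b -> b
  unify a -> Bool ~ b -> b
  unify a ~ b
  unify Bool ~ b
let x : Bool -> Bool
v : c
\v._ : c -> c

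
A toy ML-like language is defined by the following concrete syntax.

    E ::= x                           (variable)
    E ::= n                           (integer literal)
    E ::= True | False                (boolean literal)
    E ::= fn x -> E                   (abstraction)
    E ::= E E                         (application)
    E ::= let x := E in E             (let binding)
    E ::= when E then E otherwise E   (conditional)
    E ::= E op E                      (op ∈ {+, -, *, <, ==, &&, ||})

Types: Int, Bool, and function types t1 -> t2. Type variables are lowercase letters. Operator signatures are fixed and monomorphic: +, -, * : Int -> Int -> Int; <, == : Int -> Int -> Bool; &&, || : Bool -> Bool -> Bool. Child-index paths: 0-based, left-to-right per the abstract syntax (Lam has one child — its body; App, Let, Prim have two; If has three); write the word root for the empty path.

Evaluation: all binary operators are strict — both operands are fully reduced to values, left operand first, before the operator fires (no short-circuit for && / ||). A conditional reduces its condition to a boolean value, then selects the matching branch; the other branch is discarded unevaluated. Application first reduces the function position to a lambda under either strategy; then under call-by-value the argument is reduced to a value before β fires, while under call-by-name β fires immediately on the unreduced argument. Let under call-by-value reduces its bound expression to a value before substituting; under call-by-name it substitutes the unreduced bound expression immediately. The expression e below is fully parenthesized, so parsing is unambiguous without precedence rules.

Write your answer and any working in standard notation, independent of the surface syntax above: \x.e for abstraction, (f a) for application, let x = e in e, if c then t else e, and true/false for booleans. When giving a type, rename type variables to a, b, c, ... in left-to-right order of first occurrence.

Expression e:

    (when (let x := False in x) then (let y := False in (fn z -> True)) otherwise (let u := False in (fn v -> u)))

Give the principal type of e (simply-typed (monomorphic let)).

Answer: a -> Bool

Derivation:
let x : Bool
x : Bool
  unify Bool ~ Bool
let y : Bool
\z._ : a -> Bool
let u : Bool
u : Bool
\v._ : b -> Bool
  unify a -> Bool ~ b -> Bool
  unify a ~ b
  unify Bool ~ Bool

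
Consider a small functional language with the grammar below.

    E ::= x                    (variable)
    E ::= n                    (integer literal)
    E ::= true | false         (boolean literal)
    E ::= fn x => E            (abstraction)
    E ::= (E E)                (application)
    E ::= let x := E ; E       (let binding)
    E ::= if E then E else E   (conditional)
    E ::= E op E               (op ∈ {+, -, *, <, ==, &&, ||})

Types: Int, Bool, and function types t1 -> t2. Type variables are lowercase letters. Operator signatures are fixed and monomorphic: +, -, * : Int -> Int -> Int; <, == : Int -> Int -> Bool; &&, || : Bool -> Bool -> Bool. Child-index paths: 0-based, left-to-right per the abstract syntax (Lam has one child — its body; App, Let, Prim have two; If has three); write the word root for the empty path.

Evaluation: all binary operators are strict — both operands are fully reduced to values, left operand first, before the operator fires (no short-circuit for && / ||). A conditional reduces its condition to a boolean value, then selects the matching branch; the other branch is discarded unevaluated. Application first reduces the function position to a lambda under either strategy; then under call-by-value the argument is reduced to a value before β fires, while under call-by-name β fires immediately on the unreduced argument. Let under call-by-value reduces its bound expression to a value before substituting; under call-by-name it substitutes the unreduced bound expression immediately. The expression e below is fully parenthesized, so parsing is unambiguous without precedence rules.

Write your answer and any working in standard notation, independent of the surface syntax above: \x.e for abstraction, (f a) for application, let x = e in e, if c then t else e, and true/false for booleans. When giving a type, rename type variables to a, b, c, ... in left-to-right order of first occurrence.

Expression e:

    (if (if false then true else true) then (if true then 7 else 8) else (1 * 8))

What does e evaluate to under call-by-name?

Working:
step 0: (if (if false then true else true) then (if true then 7 else 8) else (1 * 8))
step 1: [if@0] (if true then (if true then 7 else 8) else (1 * 8))
step 2: [if@root] (if true then 7 else 8)
step 3: [if@root] 7

Answer: 7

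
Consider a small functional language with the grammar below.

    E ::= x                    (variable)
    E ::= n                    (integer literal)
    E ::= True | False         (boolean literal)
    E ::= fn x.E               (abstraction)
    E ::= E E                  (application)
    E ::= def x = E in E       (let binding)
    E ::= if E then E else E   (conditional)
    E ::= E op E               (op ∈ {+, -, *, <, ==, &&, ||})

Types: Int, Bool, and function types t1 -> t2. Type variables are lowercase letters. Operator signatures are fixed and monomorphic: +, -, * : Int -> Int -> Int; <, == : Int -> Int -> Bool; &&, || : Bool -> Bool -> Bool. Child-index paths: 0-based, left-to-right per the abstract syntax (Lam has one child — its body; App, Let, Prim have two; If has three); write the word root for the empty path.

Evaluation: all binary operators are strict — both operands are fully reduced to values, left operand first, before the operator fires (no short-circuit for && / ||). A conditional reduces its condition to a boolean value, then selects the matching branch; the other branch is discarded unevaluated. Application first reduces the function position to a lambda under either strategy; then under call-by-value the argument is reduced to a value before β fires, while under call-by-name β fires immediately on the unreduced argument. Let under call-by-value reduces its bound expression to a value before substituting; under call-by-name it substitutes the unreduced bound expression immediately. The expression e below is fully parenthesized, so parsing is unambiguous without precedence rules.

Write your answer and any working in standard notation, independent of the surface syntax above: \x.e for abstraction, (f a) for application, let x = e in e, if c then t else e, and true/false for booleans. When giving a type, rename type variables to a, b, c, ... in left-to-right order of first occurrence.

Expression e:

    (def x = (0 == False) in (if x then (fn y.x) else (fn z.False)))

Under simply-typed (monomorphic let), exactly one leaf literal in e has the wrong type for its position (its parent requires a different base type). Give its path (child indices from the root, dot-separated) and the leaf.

Answer: 0.1 : false

Trace:
  unify Int ~ Int
  unify Bool ~ Int
  FAIL: mismatch Bool ~ Int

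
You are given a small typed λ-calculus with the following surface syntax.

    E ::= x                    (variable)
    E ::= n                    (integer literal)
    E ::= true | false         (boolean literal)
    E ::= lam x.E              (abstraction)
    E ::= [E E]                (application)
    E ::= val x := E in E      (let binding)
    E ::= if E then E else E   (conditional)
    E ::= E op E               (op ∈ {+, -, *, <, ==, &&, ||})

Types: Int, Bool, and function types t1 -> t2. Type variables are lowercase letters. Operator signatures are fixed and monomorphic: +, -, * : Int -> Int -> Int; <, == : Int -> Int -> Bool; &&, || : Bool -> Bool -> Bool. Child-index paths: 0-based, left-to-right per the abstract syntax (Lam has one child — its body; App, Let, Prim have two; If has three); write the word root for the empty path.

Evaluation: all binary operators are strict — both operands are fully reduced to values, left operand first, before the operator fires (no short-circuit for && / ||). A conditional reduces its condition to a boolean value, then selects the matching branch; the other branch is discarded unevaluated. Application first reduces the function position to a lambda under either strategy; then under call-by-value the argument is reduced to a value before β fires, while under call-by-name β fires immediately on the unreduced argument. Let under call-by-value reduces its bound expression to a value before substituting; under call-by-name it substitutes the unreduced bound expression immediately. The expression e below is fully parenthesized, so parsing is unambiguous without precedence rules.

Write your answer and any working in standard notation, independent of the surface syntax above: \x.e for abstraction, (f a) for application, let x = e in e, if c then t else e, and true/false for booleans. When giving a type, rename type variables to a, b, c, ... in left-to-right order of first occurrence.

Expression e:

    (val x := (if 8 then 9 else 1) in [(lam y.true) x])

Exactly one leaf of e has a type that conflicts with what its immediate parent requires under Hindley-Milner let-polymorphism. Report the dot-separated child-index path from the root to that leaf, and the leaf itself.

Answer: 0.0 : 8

Trace:
  unify Int ~ Bool
  FAIL: mismatch Int ~ Bool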